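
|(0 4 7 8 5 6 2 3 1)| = 9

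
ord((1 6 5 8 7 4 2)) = 7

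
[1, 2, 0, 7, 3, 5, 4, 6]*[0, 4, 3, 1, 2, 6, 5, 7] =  [4, 3, 0, 7, 1, 6, 2, 5]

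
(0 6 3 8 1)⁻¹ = (0 1 8 3 6)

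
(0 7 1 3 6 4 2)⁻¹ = (0 2 4 6 3 1 7)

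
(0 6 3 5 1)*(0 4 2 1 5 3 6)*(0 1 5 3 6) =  (0 1 4 2 5 3 6)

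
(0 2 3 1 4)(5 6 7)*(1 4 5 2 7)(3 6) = (0 7 2 6 1 5 3 4)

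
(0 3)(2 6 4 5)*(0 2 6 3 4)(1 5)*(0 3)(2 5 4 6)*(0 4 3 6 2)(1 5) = (0 2 4 5)(1 3)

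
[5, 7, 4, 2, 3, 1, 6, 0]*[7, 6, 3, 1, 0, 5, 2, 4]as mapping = [0→5, 1→4, 2→0, 3→3, 4→1, 5→6, 6→2, 7→7]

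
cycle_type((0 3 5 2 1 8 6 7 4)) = 9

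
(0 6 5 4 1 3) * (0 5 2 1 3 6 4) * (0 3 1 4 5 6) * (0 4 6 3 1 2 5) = (1 4 2 6 5)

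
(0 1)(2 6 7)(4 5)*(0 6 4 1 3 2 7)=(0 3 2 4 5 1 6)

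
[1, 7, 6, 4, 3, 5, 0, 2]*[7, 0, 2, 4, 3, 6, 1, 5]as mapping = [0→0, 1→5, 2→1, 3→3, 4→4, 5→6, 6→7, 7→2]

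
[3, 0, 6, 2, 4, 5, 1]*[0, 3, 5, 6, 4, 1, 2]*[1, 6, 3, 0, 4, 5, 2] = [2, 1, 3, 5, 4, 6, 0]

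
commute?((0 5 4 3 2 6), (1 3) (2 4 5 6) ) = no:(0 5 4 3 2 6) * (1 3) (2 4 5 6) = (0 6) (1 3 4), (1 3) (2 4 5 6) * (0 5 4 3 2 6) = (0 5) (1 2 3) 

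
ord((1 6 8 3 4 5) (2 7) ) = 6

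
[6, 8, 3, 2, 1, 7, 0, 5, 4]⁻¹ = [6, 4, 3, 2, 8, 7, 0, 5, 1]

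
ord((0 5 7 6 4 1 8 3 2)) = 9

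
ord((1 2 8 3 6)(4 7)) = 10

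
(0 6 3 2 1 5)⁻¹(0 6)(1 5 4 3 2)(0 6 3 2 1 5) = (0 4 2 1 5)(3 6)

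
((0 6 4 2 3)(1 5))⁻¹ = (0 3 2 4 6)(1 5)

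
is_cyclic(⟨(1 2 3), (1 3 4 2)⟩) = no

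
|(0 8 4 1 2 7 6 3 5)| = 9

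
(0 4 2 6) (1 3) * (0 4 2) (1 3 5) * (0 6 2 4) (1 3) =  (0 4 6) (1 5 3) 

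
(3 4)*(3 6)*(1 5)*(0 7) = (0 7)(1 5)(3 4 6)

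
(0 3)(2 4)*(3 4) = (0 4 2 3)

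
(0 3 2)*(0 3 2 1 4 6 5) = (0 2 3 1 4 6 5)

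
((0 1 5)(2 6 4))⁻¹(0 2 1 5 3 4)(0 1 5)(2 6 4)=(0 3 2 1 6 5)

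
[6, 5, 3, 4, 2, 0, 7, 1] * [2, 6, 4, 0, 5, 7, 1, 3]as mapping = [0→1, 1→7, 2→0, 3→5, 4→4, 5→2, 6→3, 7→6]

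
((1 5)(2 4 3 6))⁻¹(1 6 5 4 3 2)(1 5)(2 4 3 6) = (1 3 6 4 5 2)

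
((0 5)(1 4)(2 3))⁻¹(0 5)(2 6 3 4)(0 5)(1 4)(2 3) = (0 5)(1 3 6 2)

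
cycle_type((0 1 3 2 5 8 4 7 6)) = 9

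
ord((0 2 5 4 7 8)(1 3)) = 6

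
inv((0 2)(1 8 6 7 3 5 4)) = (0 2)(1 4 5 3 7 6 8)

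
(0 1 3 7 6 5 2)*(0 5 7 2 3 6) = (0 1 6 7)(2 5 3)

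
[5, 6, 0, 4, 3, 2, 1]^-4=[2, 1, 5, 3, 4, 0, 6]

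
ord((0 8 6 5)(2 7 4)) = 12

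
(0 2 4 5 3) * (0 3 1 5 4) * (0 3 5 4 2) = (1 4 2 3 5)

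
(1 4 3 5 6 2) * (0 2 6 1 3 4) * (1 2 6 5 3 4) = (0 6 5 2 4 1)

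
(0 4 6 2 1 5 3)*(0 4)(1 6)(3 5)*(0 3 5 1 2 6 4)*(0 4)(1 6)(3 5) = (0 5 6 1 3 4 2)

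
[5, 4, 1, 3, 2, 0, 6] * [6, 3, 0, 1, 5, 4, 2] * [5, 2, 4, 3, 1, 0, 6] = [1, 0, 3, 2, 5, 6, 4]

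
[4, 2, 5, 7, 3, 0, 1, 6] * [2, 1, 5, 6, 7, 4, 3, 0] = [7, 5, 4, 0, 6, 2, 1, 3]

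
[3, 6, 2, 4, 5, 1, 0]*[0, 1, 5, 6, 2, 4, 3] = [6, 3, 5, 2, 4, 1, 0]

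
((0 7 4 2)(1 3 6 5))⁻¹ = (0 2 4 7)(1 5 6 3)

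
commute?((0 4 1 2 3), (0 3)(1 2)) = no:(0 4 1 2 3)*(0 3)(1 2) = (0 4 2), (0 3)(1 2)*(0 4 1 2 3) = (1 3 4)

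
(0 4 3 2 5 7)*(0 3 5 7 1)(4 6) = (0 6 4 5 1)(2 7 3)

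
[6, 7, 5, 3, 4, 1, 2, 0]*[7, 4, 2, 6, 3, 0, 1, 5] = [1, 5, 0, 6, 3, 4, 2, 7]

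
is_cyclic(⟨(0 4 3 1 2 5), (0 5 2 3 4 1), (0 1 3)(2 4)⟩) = no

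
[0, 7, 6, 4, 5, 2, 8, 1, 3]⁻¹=[0, 7, 5, 8, 3, 4, 2, 1, 6]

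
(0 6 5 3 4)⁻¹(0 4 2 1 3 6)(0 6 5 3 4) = (0 2 1 4 5 6)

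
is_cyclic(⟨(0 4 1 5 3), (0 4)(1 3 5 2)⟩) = no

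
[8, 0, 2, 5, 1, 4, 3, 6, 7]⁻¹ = [1, 4, 2, 6, 5, 3, 7, 8, 0]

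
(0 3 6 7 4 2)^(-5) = (0 3 6 7 4 2)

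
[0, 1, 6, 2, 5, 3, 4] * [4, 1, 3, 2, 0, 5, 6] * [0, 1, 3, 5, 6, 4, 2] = [6, 1, 2, 5, 4, 3, 0]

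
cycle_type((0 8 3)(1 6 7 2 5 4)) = 3.6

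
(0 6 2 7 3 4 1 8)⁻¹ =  (0 8 1 4 3 7 2 6)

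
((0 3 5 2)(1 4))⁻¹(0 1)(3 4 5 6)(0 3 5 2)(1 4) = (1 2 6 5)(3 4)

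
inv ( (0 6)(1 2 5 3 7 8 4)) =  (0 6)(1 4 8 7 3 5 2)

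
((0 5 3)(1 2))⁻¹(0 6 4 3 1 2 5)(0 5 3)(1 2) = (0 2 1 3 5 6 4)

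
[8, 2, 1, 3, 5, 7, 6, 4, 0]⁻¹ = [8, 2, 1, 3, 7, 4, 6, 5, 0]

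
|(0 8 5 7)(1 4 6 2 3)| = 20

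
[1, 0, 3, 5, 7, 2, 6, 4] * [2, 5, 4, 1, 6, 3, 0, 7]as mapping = [0→5, 1→2, 2→1, 3→3, 4→7, 5→4, 6→0, 7→6]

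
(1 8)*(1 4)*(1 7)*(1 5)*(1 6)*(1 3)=(1 8 4 7 5 6 3)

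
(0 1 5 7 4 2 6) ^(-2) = (0 2 7 1 6 4 5) 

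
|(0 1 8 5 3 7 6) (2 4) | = 14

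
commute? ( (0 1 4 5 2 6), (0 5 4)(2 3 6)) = no: (0 1 4 5 2 6)*(0 5 4)(2 3 6) = (0 1)(3 6 5), (0 5 4)(2 3 6)*(0 1 4 5 2 6) = (0 2 3)(1 4)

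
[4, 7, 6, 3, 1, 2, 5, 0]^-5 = [7, 4, 6, 3, 0, 2, 5, 1]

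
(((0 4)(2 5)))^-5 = (0 4)(2 5)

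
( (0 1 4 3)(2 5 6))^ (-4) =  (2 6 5)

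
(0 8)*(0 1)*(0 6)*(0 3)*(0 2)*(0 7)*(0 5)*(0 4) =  (0 8 1 6 3 2 7 5 4)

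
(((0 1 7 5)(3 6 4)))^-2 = (0 7)(1 5)(3 6 4)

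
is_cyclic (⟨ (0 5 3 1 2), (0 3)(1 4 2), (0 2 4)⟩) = no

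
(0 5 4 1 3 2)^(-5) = (0 5 4 1 3 2)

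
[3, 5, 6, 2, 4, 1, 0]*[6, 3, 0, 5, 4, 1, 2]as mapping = [0→5, 1→1, 2→2, 3→0, 4→4, 5→3, 6→6]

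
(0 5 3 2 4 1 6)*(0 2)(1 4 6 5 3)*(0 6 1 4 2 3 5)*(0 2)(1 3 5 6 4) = (0 6 5 1 2 3 4)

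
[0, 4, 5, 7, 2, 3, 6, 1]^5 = [0, 7, 4, 5, 1, 2, 6, 3]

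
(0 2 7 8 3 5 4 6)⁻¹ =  (0 6 4 5 3 8 7 2)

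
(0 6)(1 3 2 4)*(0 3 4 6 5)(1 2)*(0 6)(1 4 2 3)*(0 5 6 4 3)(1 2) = (0 6 2 5 4)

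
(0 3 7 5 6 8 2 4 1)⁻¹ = (0 1 4 2 8 6 5 7 3)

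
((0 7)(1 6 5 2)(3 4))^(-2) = (1 5)(2 6)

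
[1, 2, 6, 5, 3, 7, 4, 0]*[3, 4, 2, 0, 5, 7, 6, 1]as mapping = [0→4, 1→2, 2→6, 3→7, 4→0, 5→1, 6→5, 7→3]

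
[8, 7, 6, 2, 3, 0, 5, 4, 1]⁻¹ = [5, 8, 3, 4, 7, 6, 2, 1, 0]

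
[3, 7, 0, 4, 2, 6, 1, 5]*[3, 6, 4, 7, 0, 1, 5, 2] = [7, 2, 3, 0, 4, 5, 6, 1]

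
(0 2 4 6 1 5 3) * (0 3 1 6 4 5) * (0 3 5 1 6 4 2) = (1 3 5 6 4 2)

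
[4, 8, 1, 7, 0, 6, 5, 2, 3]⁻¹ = [4, 2, 7, 8, 0, 6, 5, 3, 1]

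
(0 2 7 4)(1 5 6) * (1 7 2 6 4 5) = (0 6 7 5 4)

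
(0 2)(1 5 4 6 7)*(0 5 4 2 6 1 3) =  (0 6 7 3)(1 4)(2 5)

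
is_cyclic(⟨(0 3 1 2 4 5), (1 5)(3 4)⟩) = no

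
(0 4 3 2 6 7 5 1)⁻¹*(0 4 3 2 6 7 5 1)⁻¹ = (0 5 6 3)(1 7 2 4)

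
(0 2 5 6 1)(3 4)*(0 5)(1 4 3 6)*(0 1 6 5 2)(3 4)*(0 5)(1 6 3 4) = (0 5 3 1 2 6 4)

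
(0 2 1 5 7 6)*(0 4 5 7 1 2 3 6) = (0 3 6 4 5 1 7)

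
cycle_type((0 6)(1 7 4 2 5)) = 2.5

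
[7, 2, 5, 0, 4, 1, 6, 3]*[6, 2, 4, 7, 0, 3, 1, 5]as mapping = [0→5, 1→4, 2→3, 3→6, 4→0, 5→2, 6→1, 7→7]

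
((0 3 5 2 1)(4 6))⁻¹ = (0 1 2 5 3)(4 6)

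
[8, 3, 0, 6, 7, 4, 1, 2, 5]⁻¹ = [2, 6, 7, 1, 5, 8, 3, 4, 0]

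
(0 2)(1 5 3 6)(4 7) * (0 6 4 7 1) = (0 2 6)(1 5 3 4)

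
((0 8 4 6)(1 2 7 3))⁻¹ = (0 6 4 8)(1 3 7 2)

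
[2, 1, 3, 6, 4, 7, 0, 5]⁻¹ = [6, 1, 0, 2, 4, 7, 3, 5]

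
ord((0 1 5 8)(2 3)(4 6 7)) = 12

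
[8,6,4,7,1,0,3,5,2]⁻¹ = [5,4,8,6,2,7,1,3,0]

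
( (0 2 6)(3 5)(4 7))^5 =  (0 6 2)(3 5)(4 7)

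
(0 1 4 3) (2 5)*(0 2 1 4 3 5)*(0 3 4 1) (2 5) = (0 1 4 2 3 5) 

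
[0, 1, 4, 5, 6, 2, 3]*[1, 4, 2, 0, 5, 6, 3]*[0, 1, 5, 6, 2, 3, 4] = [1, 2, 3, 4, 6, 5, 0]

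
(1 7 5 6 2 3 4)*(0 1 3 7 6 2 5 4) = (0 1 6 5 2 7 4 3)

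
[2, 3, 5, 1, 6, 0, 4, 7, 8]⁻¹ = [5, 3, 0, 1, 6, 2, 4, 7, 8]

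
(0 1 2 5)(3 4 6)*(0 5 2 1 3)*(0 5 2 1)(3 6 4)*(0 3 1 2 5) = (0 6)(1 3)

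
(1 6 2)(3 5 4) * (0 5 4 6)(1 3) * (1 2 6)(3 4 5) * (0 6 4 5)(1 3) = (0 1 6 4 2 5 3)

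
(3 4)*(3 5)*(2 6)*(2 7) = (2 6 7)(3 4 5)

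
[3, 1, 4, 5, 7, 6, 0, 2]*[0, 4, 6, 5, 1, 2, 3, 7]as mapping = [0→5, 1→4, 2→1, 3→2, 4→7, 5→3, 6→0, 7→6]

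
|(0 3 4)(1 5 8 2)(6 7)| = 12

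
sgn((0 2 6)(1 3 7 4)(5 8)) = 1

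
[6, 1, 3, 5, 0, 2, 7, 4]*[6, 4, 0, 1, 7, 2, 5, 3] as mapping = [0→5, 1→4, 2→1, 3→2, 4→6, 5→0, 6→3, 7→7] 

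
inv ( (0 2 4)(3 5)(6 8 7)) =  (0 4 2)(3 5)(6 7 8)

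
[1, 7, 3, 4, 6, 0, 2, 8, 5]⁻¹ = [5, 0, 6, 2, 3, 8, 4, 1, 7]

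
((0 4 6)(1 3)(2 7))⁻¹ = (0 6 4)(1 3)(2 7)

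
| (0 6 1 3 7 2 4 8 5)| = 9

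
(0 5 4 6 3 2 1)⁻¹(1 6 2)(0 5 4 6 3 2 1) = (0 3 1)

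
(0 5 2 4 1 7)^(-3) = (0 4)(1 5)(2 7)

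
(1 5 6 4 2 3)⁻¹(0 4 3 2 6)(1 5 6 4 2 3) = (0 2 1 3 4)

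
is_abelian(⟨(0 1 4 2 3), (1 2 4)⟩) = no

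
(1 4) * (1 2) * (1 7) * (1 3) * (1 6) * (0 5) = (0 5)(1 4 2 7 3 6)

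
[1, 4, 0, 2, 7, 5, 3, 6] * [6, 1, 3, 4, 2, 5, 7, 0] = [1, 2, 6, 3, 0, 5, 4, 7]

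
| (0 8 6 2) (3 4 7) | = 12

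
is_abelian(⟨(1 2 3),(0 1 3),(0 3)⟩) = no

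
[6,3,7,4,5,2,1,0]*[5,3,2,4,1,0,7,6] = [7,4,6,1,0,2,3,5]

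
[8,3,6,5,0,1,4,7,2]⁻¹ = [4,5,8,1,6,3,2,7,0]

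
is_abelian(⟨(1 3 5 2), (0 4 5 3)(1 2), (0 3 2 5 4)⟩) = no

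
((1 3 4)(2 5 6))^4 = (1 3 4)(2 5 6)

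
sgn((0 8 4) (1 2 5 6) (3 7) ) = 1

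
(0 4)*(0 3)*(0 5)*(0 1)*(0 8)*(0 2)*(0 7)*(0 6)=(0 4 3 5 1 8 2 7 6)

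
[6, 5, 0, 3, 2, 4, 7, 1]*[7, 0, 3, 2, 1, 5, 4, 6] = [4, 5, 7, 2, 3, 1, 6, 0]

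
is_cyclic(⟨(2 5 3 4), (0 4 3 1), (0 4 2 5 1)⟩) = no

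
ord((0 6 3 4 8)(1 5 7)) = 15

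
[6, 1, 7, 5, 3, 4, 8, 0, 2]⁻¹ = [7, 1, 8, 4, 5, 3, 0, 2, 6]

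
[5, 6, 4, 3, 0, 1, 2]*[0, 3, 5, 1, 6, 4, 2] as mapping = [0→4, 1→2, 2→6, 3→1, 4→0, 5→3, 6→5] 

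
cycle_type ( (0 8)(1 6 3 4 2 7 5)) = 2.7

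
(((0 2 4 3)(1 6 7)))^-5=(0 3 4 2)(1 6 7)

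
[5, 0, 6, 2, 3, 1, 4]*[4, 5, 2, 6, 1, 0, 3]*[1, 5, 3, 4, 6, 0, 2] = [1, 6, 4, 3, 2, 0, 5]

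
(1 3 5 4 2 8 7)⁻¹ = (1 7 8 2 4 5 3)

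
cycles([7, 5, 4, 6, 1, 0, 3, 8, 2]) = (0 7 8 2 4 1 5) (3 6) 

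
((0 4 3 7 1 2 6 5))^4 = (0 1)(2 4)(3 6)(5 7)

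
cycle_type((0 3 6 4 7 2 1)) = 7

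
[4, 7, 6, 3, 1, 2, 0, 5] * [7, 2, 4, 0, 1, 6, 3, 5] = [1, 5, 3, 0, 2, 4, 7, 6]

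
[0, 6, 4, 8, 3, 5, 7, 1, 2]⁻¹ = [0, 7, 8, 4, 2, 5, 1, 6, 3]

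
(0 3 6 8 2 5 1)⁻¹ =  (0 1 5 2 8 6 3)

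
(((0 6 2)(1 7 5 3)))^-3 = (1 7 5 3)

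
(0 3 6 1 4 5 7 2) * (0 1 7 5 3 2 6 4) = (0 2 1)(3 4)(6 7)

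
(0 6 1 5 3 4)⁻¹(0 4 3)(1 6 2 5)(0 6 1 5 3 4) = (0 4 6)(1 2 3 5)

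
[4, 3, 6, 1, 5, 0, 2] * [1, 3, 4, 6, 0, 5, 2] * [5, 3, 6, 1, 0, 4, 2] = [5, 2, 6, 1, 4, 3, 0]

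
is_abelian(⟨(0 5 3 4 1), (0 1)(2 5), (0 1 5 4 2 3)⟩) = no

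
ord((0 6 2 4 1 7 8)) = 7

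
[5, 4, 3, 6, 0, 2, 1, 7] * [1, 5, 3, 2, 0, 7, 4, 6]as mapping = [0→7, 1→0, 2→2, 3→4, 4→1, 5→3, 6→5, 7→6]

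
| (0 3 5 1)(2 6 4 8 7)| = 20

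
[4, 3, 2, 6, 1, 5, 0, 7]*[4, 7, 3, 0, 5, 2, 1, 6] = [5, 0, 3, 1, 7, 2, 4, 6]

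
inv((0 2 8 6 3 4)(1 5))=(0 4 3 6 8 2)(1 5)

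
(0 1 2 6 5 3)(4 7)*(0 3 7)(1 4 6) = (0 4)(1 2)(5 7 6)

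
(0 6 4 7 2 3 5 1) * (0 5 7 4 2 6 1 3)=(0 1 5 3 7 6 2)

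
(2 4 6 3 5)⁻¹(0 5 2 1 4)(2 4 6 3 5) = (0 2 4 1 6)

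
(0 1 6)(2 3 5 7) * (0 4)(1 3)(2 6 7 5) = (0 3 2 1 7 6 4)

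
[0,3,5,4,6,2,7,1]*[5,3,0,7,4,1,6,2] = [5,7,1,4,6,0,2,3]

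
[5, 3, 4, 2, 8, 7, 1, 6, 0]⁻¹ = [8, 6, 3, 1, 2, 0, 7, 5, 4]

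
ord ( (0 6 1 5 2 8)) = 6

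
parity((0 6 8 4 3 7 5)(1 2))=odd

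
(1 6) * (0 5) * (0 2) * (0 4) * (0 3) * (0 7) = (0 5 2 4 3 7)(1 6)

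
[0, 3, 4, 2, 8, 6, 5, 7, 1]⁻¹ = [0, 8, 3, 1, 2, 6, 5, 7, 4]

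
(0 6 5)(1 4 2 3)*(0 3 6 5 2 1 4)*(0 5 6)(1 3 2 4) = (0 6 4 3 1 5 2)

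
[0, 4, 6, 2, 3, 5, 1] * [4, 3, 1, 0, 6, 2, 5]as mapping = [0→4, 1→6, 2→5, 3→1, 4→0, 5→2, 6→3]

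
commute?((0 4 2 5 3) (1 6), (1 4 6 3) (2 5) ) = no:(0 4 2 5 3) (1 6)*(1 4 6 3) (2 5) = (0 6 4 5 1 3), (1 4 6 3) (2 5)*(0 4 2 5 3) (1 6) = (0 4 1 2 3 6) 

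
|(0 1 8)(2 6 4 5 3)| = 15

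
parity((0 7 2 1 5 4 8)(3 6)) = odd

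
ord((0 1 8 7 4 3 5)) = 7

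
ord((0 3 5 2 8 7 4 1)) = 8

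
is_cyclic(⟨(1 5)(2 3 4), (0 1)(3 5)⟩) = no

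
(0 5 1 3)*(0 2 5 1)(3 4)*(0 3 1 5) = (0 5 3 2)(1 4)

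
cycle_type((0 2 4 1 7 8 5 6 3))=9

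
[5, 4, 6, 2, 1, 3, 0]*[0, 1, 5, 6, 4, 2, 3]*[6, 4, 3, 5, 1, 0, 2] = [3, 1, 5, 0, 4, 2, 6]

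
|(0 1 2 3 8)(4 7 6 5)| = 20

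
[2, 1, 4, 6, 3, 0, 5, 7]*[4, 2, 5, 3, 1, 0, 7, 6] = [5, 2, 1, 7, 3, 4, 0, 6]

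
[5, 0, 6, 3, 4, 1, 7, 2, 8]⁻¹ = [1, 5, 7, 3, 4, 0, 2, 6, 8]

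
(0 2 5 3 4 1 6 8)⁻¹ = (0 8 6 1 4 3 5 2)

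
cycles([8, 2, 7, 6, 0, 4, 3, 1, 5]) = (0 8 5 4)(1 2 7)(3 6)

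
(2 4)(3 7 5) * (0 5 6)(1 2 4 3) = (0 5 1 2 3 7 6)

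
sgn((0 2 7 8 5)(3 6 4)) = 1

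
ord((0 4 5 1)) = 4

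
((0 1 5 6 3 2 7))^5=(0 2 6 1 7 3 5)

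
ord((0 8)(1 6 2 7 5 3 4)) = 14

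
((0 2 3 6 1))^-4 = (0 2 3 6 1)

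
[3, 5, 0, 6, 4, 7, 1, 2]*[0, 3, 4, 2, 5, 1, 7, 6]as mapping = [0→2, 1→1, 2→0, 3→7, 4→5, 5→6, 6→3, 7→4]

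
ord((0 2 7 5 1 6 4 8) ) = 8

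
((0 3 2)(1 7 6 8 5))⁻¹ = (0 2 3)(1 5 8 6 7)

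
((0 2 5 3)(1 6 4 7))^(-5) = (0 3 5 2)(1 7 4 6)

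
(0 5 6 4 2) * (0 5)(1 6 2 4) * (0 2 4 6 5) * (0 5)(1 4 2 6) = (0 6 4 1)(2 5)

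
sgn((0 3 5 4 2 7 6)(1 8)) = -1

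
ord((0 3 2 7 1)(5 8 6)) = 15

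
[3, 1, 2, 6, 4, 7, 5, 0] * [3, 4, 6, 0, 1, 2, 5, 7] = [0, 4, 6, 5, 1, 7, 2, 3]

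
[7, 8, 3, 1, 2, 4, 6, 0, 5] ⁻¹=[7, 3, 4, 2, 5, 8, 6, 0, 1] 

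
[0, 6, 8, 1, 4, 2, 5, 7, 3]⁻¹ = [0, 3, 5, 8, 4, 6, 1, 7, 2]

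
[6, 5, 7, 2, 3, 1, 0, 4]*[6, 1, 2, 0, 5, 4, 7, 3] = [7, 4, 3, 2, 0, 1, 6, 5]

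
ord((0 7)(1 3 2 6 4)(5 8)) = 10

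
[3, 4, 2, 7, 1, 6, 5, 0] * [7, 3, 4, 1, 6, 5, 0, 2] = [1, 6, 4, 2, 3, 0, 5, 7]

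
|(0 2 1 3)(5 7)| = 4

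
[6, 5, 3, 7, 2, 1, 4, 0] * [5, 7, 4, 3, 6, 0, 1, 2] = [1, 0, 3, 2, 4, 7, 6, 5]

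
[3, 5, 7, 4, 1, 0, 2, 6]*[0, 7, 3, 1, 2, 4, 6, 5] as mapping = [0→1, 1→4, 2→5, 3→2, 4→7, 5→0, 6→3, 7→6] 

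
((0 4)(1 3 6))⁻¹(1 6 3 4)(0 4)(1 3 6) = (0 3 1 6)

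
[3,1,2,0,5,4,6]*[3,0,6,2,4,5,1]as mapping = [0→2,1→0,2→6,3→3,4→5,5→4,6→1]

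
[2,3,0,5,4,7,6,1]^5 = [2,3,0,5,4,7,6,1]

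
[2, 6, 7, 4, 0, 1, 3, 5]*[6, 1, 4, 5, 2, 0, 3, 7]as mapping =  [0→4, 1→3, 2→7, 3→2, 4→6, 5→1, 6→5, 7→0]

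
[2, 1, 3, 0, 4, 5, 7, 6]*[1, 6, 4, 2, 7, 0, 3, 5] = [4, 6, 2, 1, 7, 0, 5, 3]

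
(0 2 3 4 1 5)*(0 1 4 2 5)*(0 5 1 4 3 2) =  (0 1 5 4 3)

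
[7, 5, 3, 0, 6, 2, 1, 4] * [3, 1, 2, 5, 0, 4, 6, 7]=[7, 4, 5, 3, 6, 2, 1, 0]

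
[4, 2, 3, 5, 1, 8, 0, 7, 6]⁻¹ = [6, 4, 1, 2, 0, 3, 8, 7, 5]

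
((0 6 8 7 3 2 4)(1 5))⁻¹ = (0 4 2 3 7 8 6)(1 5)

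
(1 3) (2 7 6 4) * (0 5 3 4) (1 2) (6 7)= (0 5 3 2 6) (1 4) 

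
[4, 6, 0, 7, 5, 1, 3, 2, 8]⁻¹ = [2, 5, 7, 6, 0, 4, 1, 3, 8]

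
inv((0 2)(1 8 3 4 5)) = (0 2)(1 5 4 3 8)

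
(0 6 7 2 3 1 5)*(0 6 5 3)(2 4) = (0 5 6 7 4 2)(1 3)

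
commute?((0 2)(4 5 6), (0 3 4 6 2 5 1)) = no:(0 2)(4 5 6)*(0 3 4 6 2 5 1) = (0 5 2 3 4 1), (0 3 4 6 2 5 1)*(0 2)(4 5 6) = (0 3 5 1 2 6)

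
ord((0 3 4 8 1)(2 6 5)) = 15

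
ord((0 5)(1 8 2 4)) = 4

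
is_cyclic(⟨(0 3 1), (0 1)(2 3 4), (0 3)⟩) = no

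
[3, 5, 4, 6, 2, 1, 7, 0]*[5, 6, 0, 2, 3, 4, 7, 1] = [2, 4, 3, 7, 0, 6, 1, 5]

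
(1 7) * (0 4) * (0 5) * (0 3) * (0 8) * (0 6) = (0 4 5 3 8 6)(1 7)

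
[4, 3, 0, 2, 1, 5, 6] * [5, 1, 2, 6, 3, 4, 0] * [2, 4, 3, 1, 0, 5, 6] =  [1, 6, 5, 3, 4, 0, 2]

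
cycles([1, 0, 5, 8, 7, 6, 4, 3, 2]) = (0 1)(2 5 6 4 7 3 8)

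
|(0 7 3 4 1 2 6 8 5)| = 9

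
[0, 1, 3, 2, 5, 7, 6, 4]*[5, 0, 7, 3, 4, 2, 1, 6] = [5, 0, 3, 7, 2, 6, 1, 4]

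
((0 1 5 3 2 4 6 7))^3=(0 3 6 1 2 7 5 4)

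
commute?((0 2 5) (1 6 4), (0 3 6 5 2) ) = no:(0 2 5) (1 6 4)*(0 3 6 5 2) = (1 5 3 6 4), (0 3 6 5 2)*(0 2 5) (1 6 4) = (0 3 4 1 6) 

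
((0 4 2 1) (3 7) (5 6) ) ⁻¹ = (0 1 2 4) (3 7) (5 6) 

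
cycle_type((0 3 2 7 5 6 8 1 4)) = 9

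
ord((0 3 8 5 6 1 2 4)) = 8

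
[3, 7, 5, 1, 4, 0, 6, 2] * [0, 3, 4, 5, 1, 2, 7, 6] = [5, 6, 2, 3, 1, 0, 7, 4]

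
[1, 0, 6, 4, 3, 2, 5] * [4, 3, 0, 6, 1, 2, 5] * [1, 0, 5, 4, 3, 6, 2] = [4, 3, 6, 0, 2, 1, 5]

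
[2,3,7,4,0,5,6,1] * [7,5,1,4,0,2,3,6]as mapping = [0→1,1→4,2→6,3→0,4→7,5→2,6→3,7→5]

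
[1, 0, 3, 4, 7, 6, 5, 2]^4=[0, 1, 2, 3, 4, 5, 6, 7]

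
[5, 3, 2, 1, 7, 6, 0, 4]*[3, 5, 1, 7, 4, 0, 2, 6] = [0, 7, 1, 5, 6, 2, 3, 4]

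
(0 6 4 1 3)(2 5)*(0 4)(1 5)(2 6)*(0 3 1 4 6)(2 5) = (0 5)(2 4)(3 6)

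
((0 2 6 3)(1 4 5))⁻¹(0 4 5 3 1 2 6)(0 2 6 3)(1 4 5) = (0 4 6 3 2 5 1)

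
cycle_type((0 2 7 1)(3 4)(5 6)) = 2^2.4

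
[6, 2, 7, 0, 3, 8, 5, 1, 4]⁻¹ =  [3, 7, 1, 4, 8, 6, 0, 2, 5]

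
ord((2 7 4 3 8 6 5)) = 7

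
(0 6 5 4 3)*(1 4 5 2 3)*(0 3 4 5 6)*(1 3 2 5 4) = (1 4 3 2)(5 6)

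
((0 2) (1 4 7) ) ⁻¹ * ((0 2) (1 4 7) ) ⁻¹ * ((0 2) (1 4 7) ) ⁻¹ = (0 2) 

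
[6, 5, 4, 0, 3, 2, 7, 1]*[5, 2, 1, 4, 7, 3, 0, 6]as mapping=[0→0, 1→3, 2→7, 3→5, 4→4, 5→1, 6→6, 7→2]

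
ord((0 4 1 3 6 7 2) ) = 7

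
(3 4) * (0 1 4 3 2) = (0 1 4 2)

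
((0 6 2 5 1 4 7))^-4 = (0 5 7 2 4 6 1)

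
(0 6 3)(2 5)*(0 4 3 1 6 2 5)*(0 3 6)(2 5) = (0 5 2 3 4 6 1)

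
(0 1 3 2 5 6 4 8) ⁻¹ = (0 8 4 6 5 2 3 1) 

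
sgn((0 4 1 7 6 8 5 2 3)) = 1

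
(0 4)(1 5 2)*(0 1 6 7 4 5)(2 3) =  (0 5 3 2 6 7 4 1)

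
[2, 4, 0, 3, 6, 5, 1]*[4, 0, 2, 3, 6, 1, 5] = [2, 6, 4, 3, 5, 1, 0]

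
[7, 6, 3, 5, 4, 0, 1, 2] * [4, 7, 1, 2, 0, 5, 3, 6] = [6, 3, 2, 5, 0, 4, 7, 1]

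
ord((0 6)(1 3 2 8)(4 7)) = 4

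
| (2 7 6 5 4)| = 5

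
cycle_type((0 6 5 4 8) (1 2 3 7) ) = 4.5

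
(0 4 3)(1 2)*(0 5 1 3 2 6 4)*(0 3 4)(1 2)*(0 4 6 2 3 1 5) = (0 1 2 6 4 5 3)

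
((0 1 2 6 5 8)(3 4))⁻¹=(0 8 5 6 2 1)(3 4)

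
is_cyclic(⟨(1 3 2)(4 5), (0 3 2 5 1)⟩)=no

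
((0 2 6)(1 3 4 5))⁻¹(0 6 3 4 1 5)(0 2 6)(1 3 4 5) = (0 4 5 3 1 2)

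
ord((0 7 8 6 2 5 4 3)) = 8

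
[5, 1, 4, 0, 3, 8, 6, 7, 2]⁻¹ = [3, 1, 8, 4, 2, 0, 6, 7, 5]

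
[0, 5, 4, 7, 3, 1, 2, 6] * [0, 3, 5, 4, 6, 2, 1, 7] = [0, 2, 6, 7, 4, 3, 5, 1]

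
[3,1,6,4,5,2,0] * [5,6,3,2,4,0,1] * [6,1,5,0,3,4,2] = [5,2,1,3,6,0,4]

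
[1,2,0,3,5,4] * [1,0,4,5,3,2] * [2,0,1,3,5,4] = [2,5,0,4,1,3]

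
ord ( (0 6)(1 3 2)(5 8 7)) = 6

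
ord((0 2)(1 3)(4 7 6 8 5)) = 10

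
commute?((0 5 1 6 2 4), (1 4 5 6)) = no:(0 5 1 6 2 4)*(1 4 5 6) = (0 6 2 5 4), (1 4 5 6)*(0 5 1 6 2 4) = (0 5 2 4 1)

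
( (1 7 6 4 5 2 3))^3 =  (1 4 3 6 2 7 5)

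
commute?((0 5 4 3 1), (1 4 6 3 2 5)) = no:(0 5 4 3 1)*(1 4 6 3 2 5) = (0 1)(2 5 6 3 4), (1 4 6 3 2 5)*(0 5 4 3 1) = (0 5)(1 3 2 4 6)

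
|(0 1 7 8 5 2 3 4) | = 8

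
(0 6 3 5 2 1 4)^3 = (0 5 4 3 1 6 2)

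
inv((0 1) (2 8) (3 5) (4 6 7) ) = (0 1) (2 8) (3 5) (4 7 6) 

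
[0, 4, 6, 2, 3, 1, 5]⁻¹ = [0, 5, 3, 4, 1, 6, 2]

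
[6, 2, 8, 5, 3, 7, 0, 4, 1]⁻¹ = [6, 8, 1, 4, 7, 3, 0, 5, 2]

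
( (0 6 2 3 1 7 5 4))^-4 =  (0 1)(2 5)(3 4)(6 7)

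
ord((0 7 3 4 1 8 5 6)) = 8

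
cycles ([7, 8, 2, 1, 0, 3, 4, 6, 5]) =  (0 7 6 4)(1 8 5 3)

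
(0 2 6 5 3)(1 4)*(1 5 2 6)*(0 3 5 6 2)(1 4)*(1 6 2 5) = (0 5 1 6)(2 4)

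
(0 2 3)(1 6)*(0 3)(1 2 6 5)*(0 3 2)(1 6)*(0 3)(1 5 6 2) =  (0 5 2)(1 6 3)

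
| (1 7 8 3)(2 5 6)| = 12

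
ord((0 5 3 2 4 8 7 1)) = 8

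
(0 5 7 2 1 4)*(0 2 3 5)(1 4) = (2 4)(3 5 7)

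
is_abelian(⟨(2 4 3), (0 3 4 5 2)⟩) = no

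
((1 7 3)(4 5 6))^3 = ()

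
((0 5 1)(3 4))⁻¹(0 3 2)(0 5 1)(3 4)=(2 5 4)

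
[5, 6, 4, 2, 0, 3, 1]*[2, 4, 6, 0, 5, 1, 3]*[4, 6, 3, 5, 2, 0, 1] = [6, 5, 0, 1, 3, 4, 2]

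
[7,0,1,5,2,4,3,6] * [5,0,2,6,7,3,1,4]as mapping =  [0→4,1→5,2→0,3→3,4→2,5→7,6→6,7→1]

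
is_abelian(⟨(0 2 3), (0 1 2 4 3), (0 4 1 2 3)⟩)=no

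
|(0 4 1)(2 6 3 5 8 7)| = 6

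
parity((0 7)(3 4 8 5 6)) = odd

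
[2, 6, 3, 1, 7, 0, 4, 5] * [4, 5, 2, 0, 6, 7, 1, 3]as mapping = [0→2, 1→1, 2→0, 3→5, 4→3, 5→4, 6→6, 7→7]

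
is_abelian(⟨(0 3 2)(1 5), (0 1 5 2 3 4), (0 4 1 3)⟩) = no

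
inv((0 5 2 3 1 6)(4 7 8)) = (0 6 1 3 2 5)(4 8 7)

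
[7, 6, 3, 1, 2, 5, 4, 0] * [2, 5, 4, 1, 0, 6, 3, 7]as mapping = [0→7, 1→3, 2→1, 3→5, 4→4, 5→6, 6→0, 7→2]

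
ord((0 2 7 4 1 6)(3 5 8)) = 6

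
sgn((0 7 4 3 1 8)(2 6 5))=-1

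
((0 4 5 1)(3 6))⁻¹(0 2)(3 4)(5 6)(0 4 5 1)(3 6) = (1 3)(2 4)(5 6)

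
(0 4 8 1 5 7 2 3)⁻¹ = (0 3 2 7 5 1 8 4)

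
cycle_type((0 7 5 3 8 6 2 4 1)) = 9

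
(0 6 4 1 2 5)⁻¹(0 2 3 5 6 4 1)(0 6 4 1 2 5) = (0 4 1 2 6 5 3)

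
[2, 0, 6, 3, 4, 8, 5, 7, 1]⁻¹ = [1, 8, 0, 3, 4, 6, 2, 7, 5]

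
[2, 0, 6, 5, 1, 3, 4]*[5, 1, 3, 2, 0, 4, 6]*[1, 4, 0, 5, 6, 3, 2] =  [5, 3, 2, 6, 4, 0, 1]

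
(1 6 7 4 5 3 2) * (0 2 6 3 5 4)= (0 2 1 3 6 7)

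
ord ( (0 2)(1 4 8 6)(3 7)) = 4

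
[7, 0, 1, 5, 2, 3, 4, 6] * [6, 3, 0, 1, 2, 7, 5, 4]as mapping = [0→4, 1→6, 2→3, 3→7, 4→0, 5→1, 6→2, 7→5]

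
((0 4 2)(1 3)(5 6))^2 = (0 2 4)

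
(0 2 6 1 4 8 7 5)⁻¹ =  (0 5 7 8 4 1 6 2)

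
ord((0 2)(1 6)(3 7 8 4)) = 4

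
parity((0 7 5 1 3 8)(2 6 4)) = odd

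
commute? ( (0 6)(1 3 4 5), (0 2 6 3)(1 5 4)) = no: (0 6)(1 3 4 5) * (0 2 6 3)(1 5 4) = (0 3 1)(2 6), (0 2 6 3)(1 5 4) * (0 6)(1 3 4 5) = (0 2)(3 6 4)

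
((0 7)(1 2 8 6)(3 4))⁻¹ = (0 7)(1 6 8 2)(3 4)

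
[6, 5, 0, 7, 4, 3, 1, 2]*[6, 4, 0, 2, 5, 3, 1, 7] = [1, 3, 6, 7, 5, 2, 4, 0]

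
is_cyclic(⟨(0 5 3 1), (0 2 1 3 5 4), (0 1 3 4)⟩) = no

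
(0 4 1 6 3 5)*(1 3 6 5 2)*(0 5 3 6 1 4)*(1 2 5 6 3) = (2 4 3 5 6)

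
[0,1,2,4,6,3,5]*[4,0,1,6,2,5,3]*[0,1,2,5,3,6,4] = [3,0,1,2,5,4,6]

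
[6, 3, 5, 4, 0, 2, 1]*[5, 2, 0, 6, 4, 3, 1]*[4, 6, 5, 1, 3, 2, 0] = [6, 0, 1, 3, 2, 4, 5]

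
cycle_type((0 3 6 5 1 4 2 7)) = 8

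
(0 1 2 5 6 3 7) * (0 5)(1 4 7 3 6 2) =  (0 4 7 5 2)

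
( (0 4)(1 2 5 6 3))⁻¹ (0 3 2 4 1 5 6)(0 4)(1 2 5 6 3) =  (0 2 6 3 4 1 5)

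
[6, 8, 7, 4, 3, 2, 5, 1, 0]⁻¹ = [8, 7, 5, 4, 3, 6, 0, 2, 1]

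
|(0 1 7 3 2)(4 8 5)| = 15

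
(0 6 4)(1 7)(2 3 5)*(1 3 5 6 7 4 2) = (0 7 3 6 2 5 1 4)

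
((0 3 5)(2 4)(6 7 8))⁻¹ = (0 5 3)(2 4)(6 8 7)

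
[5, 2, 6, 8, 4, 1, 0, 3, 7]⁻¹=[6, 5, 1, 7, 4, 0, 2, 8, 3]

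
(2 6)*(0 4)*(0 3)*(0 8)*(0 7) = (0 4 3 8 7)(2 6)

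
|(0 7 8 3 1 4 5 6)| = 8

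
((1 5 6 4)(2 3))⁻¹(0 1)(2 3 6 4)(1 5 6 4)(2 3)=(0 5)(1 3 2 4)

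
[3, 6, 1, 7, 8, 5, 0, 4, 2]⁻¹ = [6, 2, 8, 0, 7, 5, 1, 3, 4]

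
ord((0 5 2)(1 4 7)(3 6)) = 6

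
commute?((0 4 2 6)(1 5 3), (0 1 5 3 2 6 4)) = no:(0 4 2 6)(1 5 3) * (0 1 5 3 2 6 4) = (1 3 5 2 4 6), (0 1 5 3 2 6 4) * (0 4 2 6)(1 5 3) = (0 5 1 3 6 2)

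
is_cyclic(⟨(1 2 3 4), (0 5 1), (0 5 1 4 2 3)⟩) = no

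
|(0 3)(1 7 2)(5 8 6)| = 6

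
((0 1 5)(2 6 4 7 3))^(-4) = (0 5 1)(2 6 4 7 3)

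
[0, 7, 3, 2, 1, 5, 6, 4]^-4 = [0, 4, 2, 3, 7, 5, 6, 1]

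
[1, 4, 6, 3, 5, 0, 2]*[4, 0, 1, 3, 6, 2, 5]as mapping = [0→0, 1→6, 2→5, 3→3, 4→2, 5→4, 6→1]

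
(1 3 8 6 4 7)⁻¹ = (1 7 4 6 8 3)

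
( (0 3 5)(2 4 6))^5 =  (0 5 3)(2 6 4)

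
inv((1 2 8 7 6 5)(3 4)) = (1 5 6 7 8 2)(3 4)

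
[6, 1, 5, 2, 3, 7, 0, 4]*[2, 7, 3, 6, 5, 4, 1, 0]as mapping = [0→1, 1→7, 2→4, 3→3, 4→6, 5→0, 6→2, 7→5]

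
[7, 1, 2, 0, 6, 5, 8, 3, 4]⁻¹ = [3, 1, 2, 7, 8, 5, 4, 0, 6]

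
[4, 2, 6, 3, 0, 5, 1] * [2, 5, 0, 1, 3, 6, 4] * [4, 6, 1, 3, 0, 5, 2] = [3, 4, 0, 6, 1, 2, 5]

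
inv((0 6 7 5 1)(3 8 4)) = (0 1 5 7 6)(3 4 8)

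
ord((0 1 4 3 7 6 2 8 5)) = 9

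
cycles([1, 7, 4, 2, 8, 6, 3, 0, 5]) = (0 1 7)(2 4 8 5 6 3)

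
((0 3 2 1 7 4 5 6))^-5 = (0 1 5 3 7 6 2 4)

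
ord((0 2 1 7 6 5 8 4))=8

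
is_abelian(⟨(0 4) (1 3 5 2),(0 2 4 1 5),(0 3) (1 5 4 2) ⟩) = no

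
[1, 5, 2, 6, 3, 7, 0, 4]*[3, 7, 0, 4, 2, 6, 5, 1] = [7, 6, 0, 5, 4, 1, 3, 2]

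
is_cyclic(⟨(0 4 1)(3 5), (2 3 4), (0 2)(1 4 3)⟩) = no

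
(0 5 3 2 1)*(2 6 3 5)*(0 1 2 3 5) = (0 3 6 5) 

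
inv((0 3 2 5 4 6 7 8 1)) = (0 1 8 7 6 4 5 2 3)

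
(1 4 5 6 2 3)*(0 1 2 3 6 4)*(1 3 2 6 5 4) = (0 3 6 2 5 1) 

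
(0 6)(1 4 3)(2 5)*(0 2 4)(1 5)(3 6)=(0 3 5 4 6 2 1)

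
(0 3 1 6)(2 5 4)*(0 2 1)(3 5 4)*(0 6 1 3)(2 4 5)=(0 2 5)(3 6 4)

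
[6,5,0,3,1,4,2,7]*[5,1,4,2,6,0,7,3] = [7,0,5,2,1,6,4,3]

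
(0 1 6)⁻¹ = (0 6 1)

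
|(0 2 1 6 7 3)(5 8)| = 6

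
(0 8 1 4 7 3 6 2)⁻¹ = (0 2 6 3 7 4 1 8)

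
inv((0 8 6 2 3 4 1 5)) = (0 5 1 4 3 2 6 8)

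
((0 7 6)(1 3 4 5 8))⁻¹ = (0 6 7)(1 8 5 4 3)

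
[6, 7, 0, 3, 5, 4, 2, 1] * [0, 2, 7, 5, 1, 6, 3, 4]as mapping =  [0→3, 1→4, 2→0, 3→5, 4→6, 5→1, 6→7, 7→2]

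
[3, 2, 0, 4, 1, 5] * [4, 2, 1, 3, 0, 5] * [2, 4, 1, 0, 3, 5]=[0, 4, 3, 2, 1, 5]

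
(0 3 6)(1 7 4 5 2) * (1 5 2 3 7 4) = (0 7 1 4 2 5 3 6)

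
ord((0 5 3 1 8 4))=6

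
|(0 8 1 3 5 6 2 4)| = 8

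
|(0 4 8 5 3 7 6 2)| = 8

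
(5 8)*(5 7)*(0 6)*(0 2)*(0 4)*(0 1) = (0 6 2 4 1)(5 8 7)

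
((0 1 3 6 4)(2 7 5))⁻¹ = (0 4 6 3 1)(2 5 7)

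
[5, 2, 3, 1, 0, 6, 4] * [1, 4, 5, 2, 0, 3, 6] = [3, 5, 2, 4, 1, 6, 0]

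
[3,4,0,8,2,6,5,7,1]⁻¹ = [2,8,4,0,1,6,5,7,3]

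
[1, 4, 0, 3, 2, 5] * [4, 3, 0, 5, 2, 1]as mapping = [0→3, 1→2, 2→4, 3→5, 4→0, 5→1]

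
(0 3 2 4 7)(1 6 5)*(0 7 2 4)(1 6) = (0 3 4 2)(5 6)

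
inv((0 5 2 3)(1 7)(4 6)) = (0 3 2 5)(1 7)(4 6)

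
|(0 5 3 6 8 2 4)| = 7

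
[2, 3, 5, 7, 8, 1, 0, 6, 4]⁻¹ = [6, 5, 0, 1, 8, 2, 7, 3, 4]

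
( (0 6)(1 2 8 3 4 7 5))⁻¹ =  (0 6)(1 5 7 4 3 8 2)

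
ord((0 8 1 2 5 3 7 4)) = 8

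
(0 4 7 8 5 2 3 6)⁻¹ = (0 6 3 2 5 8 7 4)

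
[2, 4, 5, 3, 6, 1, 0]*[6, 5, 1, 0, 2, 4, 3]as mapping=[0→1, 1→2, 2→4, 3→0, 4→3, 5→5, 6→6]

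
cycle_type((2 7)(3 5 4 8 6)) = 2.5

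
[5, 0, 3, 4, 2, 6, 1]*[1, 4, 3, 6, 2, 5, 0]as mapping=[0→5, 1→1, 2→6, 3→2, 4→3, 5→0, 6→4]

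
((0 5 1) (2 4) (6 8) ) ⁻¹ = (0 1 5) (2 4) (6 8) 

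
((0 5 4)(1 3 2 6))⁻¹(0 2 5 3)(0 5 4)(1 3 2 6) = (2 5 6 4)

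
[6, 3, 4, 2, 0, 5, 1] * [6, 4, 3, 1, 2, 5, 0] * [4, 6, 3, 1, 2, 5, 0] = [4, 6, 3, 1, 0, 5, 2]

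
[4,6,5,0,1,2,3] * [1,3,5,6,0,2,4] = [0,4,2,1,3,5,6]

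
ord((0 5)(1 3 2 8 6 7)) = 6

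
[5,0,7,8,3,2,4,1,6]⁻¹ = [1,7,5,4,6,0,8,2,3]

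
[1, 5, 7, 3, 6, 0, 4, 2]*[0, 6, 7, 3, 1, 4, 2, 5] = [6, 4, 5, 3, 2, 0, 1, 7]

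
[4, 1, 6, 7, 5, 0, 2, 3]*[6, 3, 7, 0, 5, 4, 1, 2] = [5, 3, 1, 2, 4, 6, 7, 0]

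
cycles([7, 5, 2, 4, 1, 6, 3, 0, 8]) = (0 7)(1 5 6 3 4)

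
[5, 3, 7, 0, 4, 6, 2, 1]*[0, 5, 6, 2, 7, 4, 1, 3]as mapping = [0→4, 1→2, 2→3, 3→0, 4→7, 5→1, 6→6, 7→5]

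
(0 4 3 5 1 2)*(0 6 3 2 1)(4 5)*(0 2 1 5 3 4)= (0 3)(1 5 2 6 4)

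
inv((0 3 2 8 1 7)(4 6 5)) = (0 7 1 8 2 3)(4 5 6)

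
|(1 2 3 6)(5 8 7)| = 12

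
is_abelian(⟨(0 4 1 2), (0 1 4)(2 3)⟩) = no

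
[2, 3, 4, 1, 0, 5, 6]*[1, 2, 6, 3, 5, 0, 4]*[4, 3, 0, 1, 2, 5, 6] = [6, 1, 5, 0, 3, 4, 2]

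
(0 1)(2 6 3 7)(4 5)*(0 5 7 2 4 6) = (0 1 5 6 3 2)(4 7)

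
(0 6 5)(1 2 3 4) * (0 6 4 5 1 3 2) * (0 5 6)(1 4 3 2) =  (0 3 6 4 2 1 5)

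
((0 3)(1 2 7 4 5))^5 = (0 3)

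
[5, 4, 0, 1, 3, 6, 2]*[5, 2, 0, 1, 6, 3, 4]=[3, 6, 5, 2, 1, 4, 0]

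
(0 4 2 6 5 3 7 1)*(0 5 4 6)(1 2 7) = (0 6 4 7 2)(1 5 3)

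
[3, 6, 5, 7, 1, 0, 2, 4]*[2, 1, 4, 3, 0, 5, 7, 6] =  [3, 7, 5, 6, 1, 2, 4, 0]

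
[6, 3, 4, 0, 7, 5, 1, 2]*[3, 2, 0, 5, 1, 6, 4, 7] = [4, 5, 1, 3, 7, 6, 2, 0]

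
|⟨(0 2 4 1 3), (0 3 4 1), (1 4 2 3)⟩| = 120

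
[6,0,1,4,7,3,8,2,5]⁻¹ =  [1,2,7,5,3,8,0,4,6]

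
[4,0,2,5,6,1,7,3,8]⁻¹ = [1,5,2,7,0,3,4,6,8]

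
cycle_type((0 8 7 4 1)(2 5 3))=3.5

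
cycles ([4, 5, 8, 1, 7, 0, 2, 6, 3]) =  (0 4 7 6 2 8 3 1 5)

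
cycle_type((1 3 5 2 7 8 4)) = 7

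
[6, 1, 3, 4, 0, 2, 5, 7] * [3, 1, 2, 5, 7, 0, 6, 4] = [6, 1, 5, 7, 3, 2, 0, 4]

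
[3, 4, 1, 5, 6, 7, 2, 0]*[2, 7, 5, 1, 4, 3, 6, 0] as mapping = [0→1, 1→4, 2→7, 3→3, 4→6, 5→0, 6→5, 7→2] 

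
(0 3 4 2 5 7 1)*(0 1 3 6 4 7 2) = (0 6 4)(2 5)(3 7)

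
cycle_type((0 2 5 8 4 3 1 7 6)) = 9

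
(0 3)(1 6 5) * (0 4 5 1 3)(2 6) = (1 2 6)(3 4 5)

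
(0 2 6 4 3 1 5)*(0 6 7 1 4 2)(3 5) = (1 3 4 5 6 2 7)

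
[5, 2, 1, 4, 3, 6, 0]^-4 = [6, 1, 2, 3, 4, 0, 5]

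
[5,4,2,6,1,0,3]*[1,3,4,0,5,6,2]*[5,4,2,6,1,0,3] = [3,0,1,2,6,4,5] 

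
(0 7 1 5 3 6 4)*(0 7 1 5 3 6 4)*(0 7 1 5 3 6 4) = (0 5 4 1 6 7 3)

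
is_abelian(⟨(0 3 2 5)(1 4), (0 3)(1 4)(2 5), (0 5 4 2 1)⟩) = no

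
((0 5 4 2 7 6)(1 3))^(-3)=(0 2)(1 3)(4 6)(5 7)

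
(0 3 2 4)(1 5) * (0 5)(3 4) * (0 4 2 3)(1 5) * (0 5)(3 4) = (0 2 5)(1 3 4)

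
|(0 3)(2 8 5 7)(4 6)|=4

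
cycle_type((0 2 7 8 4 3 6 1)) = 8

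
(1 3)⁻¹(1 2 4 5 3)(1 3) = (1 3 2 4 5)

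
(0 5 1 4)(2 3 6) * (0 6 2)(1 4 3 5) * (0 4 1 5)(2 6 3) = (0 5 1 2)(3 6 4)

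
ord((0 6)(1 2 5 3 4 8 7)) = 14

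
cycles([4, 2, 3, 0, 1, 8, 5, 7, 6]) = (0 4 1 2 3) (5 8 6) 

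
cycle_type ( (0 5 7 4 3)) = 5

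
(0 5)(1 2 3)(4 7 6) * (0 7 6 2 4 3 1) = (0 5 7 2 1 4 6 3)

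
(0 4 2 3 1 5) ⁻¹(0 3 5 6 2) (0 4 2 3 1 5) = (0 6 3 4 1) 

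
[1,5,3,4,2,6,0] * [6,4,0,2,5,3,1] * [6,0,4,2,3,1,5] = [3,2,4,1,6,0,5]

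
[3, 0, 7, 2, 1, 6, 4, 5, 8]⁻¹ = [1, 4, 3, 0, 6, 7, 5, 2, 8]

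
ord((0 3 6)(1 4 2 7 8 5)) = 6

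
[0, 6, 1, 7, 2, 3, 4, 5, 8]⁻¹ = [0, 2, 4, 5, 6, 7, 1, 3, 8]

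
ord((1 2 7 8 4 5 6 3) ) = 8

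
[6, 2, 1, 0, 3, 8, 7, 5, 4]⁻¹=[3, 2, 1, 4, 8, 7, 0, 6, 5]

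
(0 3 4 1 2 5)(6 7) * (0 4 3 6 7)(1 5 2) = (0 6)(4 5)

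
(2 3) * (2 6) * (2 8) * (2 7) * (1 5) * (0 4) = (0 4) (1 5) (2 3 6 8 7) 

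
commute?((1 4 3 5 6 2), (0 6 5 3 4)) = no:(1 4 3 5 6 2)*(0 6 5 3 4) = (0 6 2 1), (0 6 5 3 4)*(1 4 3 5 6 2) = (0 2 1 4)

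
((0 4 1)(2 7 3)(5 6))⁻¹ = (0 1 4)(2 3 7)(5 6)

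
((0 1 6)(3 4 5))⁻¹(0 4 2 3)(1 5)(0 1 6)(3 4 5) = (1 5 2 4)(3 6)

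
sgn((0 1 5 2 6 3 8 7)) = -1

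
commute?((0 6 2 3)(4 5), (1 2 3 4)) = no:(0 6 2 3)(4 5) * (1 2 3 4) = (0 6 3)(1 2 4 5), (1 2 3 4) * (0 6 2 3)(4 5) = (0 6 2)(1 3 5 4)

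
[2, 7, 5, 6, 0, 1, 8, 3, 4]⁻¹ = [4, 5, 0, 7, 8, 2, 3, 1, 6]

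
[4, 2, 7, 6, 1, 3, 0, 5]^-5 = [2, 5, 3, 4, 7, 0, 1, 6]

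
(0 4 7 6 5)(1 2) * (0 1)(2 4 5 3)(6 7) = (0 5 1 4 6 3 2)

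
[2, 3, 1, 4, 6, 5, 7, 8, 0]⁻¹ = [8, 2, 0, 1, 3, 5, 4, 6, 7]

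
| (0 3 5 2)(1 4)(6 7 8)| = 12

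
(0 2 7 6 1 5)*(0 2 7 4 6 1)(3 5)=(0 7 1 3 5 2 4 6)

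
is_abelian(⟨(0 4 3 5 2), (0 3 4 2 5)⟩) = no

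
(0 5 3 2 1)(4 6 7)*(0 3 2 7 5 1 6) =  (0 1 3 7 4)(2 6 5)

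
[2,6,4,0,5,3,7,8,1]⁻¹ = [3,8,0,5,2,4,1,6,7]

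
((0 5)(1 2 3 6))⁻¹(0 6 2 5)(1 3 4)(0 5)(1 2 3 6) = (0 5 1 3)(2 6 4)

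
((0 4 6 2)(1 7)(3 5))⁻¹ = (0 2 6 4)(1 7)(3 5)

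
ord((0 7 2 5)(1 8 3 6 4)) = 20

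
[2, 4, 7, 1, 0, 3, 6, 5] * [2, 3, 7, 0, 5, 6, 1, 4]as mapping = [0→7, 1→5, 2→4, 3→3, 4→2, 5→0, 6→1, 7→6]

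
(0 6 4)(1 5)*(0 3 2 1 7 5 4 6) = (1 4 3 2)(5 7)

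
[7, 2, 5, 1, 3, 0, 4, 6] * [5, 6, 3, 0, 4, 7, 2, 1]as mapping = [0→1, 1→3, 2→7, 3→6, 4→0, 5→5, 6→4, 7→2]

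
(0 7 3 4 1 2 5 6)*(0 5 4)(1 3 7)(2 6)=(0 1 6 5 2 4 3)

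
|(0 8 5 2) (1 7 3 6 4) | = 20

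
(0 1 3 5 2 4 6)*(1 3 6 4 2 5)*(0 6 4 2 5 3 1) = (0 1 4 2 5 3)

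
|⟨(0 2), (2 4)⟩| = 6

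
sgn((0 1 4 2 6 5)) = -1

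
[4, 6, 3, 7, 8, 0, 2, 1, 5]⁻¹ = [5, 7, 6, 2, 0, 8, 1, 3, 4]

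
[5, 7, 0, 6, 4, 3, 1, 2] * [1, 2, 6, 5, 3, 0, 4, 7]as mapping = [0→0, 1→7, 2→1, 3→4, 4→3, 5→5, 6→2, 7→6]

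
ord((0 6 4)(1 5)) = 6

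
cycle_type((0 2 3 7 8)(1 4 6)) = 3.5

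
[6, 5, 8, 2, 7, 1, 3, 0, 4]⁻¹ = [7, 5, 3, 6, 8, 1, 0, 4, 2]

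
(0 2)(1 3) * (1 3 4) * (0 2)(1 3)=(1 4 3)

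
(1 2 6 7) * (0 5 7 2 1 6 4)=(0 5 7 6 2 4)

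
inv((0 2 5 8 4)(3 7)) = (0 4 8 5 2)(3 7)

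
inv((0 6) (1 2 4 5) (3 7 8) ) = (0 6) (1 5 4 2) (3 8 7) 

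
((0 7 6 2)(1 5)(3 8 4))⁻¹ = (0 2 6 7)(1 5)(3 4 8)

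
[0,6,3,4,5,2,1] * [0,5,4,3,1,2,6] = [0,6,3,1,2,4,5]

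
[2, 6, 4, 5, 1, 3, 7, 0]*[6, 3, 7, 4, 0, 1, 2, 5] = [7, 2, 0, 1, 3, 4, 5, 6]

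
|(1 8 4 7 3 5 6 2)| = 8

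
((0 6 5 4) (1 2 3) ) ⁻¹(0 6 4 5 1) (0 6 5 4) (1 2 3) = (0 4 2 6 5) 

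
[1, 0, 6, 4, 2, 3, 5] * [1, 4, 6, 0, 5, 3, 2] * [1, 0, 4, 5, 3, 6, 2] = [3, 0, 4, 6, 2, 1, 5]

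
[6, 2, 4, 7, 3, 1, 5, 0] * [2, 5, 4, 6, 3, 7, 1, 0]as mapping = [0→1, 1→4, 2→3, 3→0, 4→6, 5→5, 6→7, 7→2]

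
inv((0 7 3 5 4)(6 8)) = (0 4 5 3 7)(6 8)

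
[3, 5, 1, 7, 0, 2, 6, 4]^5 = [3, 2, 5, 7, 0, 1, 6, 4]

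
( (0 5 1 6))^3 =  (0 6 1 5)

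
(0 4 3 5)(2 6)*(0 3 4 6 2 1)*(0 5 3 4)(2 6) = (0 2 6 1 5 4)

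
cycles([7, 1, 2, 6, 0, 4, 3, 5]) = (0 7 5 4)(3 6)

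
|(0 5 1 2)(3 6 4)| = 12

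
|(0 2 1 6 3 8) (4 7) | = 6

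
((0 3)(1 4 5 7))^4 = ()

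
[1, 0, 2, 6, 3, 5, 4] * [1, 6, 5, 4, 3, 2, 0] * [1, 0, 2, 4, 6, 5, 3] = [3, 0, 5, 1, 6, 2, 4]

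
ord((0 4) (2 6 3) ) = 6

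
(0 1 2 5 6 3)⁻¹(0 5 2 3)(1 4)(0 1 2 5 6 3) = (0 1 6 5)(2 4)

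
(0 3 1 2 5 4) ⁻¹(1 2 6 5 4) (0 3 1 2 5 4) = (0 2 5 6 4) 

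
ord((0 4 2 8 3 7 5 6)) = 8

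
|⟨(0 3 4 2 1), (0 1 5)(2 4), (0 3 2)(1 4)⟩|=720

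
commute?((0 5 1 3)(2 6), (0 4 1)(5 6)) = no:(0 5 1 3)(2 6)*(0 4 1)(5 6) = (0 6 2 5)(1 3 4), (0 4 1)(5 6)*(0 5 1 3)(2 6) = (0 4 3)(1 5 2 6)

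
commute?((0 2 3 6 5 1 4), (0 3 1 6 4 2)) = no:(0 2 3 6 5 1 4)*(0 3 1 6 4 2) = (1 2)(3 4)(5 6), (0 3 1 6 4 2)*(0 2 3 6 5 1 4) = (0 6)(1 5)(3 4)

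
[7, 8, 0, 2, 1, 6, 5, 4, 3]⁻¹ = [2, 4, 3, 8, 7, 6, 5, 0, 1]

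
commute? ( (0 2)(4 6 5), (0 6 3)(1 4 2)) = no: (0 2)(4 6 5)*(0 6 3)(1 4 2) = (0 1 4 3)(2 6 5), (0 6 3)(1 4 2)*(0 2)(4 6 5) = (0 5 4)(1 6 3 2)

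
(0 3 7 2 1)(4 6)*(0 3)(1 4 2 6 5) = (1 3 7 6 2 4 5)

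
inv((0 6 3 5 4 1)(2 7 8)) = (0 1 4 5 3 6)(2 8 7)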